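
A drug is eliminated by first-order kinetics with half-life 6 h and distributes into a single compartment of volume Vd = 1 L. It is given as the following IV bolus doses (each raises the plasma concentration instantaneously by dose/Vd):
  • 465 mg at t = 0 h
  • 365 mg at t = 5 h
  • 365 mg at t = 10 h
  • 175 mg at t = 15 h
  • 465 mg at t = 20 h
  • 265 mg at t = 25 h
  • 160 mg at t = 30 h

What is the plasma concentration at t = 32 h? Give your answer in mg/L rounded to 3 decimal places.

k = ln 2 / 6 = 0.11552 per h
Dose 1 (465 mg at t=0 h): 465·exp(−0.11552·32) = 11.533 mg/L
Dose 2 (365 mg at t=5 h): 365·exp(−0.11552·27) = 16.131 mg/L
Dose 3 (365 mg at t=10 h): 365·exp(−0.11552·22) = 28.742 mg/L
Dose 4 (175 mg at t=15 h): 175·exp(−0.11552·17) = 24.554 mg/L
Dose 5 (465 mg at t=20 h): 465·exp(−0.11552·12) = 116.250 mg/L
Dose 6 (265 mg at t=25 h): 265·exp(−0.11552·7) = 118.044 mg/L
Dose 7 (160 mg at t=30 h): 160·exp(−0.11552·2) = 126.992 mg/L
C(32) = 11.533 + 16.131 + 28.742 + 24.554 + 116.250 + 118.044 + 126.992 = 442.246 mg/L

442.246 mg/L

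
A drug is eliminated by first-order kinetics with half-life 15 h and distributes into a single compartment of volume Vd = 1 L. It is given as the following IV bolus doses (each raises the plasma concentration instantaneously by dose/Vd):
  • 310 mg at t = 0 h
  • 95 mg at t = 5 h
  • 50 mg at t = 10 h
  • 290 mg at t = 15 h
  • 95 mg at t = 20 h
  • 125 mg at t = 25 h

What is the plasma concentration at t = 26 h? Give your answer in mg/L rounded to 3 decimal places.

518.894 mg/L

k = ln 2 / 15 = 0.04621 per h
Dose 1 (310 mg at t=0 h): 310·exp(−0.04621·26) = 93.234 mg/L
Dose 2 (95 mg at t=5 h): 95·exp(−0.04621·21) = 35.998 mg/L
Dose 3 (50 mg at t=10 h): 50·exp(−0.04621·16) = 23.871 mg/L
Dose 4 (290 mg at t=15 h): 290·exp(−0.04621·11) = 174.439 mg/L
Dose 5 (95 mg at t=20 h): 95·exp(−0.04621·6) = 71.997 mg/L
Dose 6 (125 mg at t=25 h): 125·exp(−0.04621·1) = 119.355 mg/L
C(26) = 93.234 + 35.998 + 23.871 + 174.439 + 71.997 + 119.355 = 518.894 mg/L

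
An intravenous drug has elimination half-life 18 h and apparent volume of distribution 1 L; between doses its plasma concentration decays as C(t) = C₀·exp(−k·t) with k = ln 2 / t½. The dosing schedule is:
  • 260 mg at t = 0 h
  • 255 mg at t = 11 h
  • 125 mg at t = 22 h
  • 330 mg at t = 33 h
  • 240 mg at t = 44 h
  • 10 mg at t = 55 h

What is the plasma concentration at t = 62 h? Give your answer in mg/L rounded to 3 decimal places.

k = ln 2 / 18 = 0.03851 per h
Dose 1 (260 mg at t=0 h): 260·exp(−0.03851·62) = 23.883 mg/L
Dose 2 (255 mg at t=11 h): 255·exp(−0.03851·51) = 35.778 mg/L
Dose 3 (125 mg at t=22 h): 125·exp(−0.03851·40) = 26.789 mg/L
Dose 4 (330 mg at t=33 h): 330·exp(−0.03851·29) = 108.024 mg/L
Dose 5 (240 mg at t=44 h): 240·exp(−0.03851·18) = 120.000 mg/L
Dose 6 (10 mg at t=55 h): 10·exp(−0.03851·7) = 7.637 mg/L
C(62) = 23.883 + 35.778 + 26.789 + 108.024 + 120.000 + 7.637 = 322.112 mg/L

322.112 mg/L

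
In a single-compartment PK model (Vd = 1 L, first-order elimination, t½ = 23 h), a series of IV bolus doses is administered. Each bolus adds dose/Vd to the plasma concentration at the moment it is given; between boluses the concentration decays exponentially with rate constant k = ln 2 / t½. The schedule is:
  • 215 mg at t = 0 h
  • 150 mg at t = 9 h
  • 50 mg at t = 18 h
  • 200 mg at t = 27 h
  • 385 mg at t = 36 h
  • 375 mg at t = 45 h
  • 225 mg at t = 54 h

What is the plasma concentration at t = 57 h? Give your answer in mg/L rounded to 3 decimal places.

k = ln 2 / 23 = 0.03014 per h
Dose 1 (215 mg at t=0 h): 215·exp(−0.03014·57) = 38.584 mg/L
Dose 2 (150 mg at t=9 h): 150·exp(−0.03014·48) = 35.307 mg/L
Dose 3 (50 mg at t=18 h): 50·exp(−0.03014·39) = 15.436 mg/L
Dose 4 (200 mg at t=27 h): 200·exp(−0.03014·30) = 80.981 mg/L
Dose 5 (385 mg at t=36 h): 385·exp(−0.03014·21) = 204.459 mg/L
Dose 6 (375 mg at t=45 h): 375·exp(−0.03014·12) = 261.199 mg/L
Dose 7 (225 mg at t=54 h): 225·exp(−0.03014·3) = 205.550 mg/L
C(57) = 38.584 + 35.307 + 15.436 + 80.981 + 204.459 + 261.199 + 205.550 = 841.516 mg/L

841.516 mg/L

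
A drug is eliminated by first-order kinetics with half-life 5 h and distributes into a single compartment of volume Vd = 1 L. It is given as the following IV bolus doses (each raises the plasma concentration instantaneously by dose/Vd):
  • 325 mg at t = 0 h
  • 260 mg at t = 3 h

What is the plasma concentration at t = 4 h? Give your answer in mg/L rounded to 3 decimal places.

k = ln 2 / 5 = 0.13863 per h
Dose 1 (325 mg at t=0 h): 325·exp(−0.13863·4) = 186.663 mg/L
Dose 2 (260 mg at t=3 h): 260·exp(−0.13863·1) = 226.343 mg/L
C(4) = 186.663 + 226.343 = 413.007 mg/L

413.007 mg/L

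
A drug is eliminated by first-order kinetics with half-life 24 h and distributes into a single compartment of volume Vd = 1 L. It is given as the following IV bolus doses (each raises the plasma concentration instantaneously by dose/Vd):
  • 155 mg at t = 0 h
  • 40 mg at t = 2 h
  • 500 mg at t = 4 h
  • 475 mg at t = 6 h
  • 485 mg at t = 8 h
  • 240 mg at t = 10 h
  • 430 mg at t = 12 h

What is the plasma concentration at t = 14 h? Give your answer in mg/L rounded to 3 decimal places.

1910.835 mg/L

k = ln 2 / 24 = 0.02888 per h
Dose 1 (155 mg at t=0 h): 155·exp(−0.02888·14) = 103.450 mg/L
Dose 2 (40 mg at t=2 h): 40·exp(−0.02888·12) = 28.284 mg/L
Dose 3 (500 mg at t=4 h): 500·exp(−0.02888·10) = 374.577 mg/L
Dose 4 (475 mg at t=6 h): 475·exp(−0.02888·8) = 377.008 mg/L
Dose 5 (485 mg at t=8 h): 485·exp(−0.02888·6) = 407.835 mg/L
Dose 6 (240 mg at t=10 h): 240·exp(−0.02888·4) = 213.816 mg/L
Dose 7 (430 mg at t=12 h): 430·exp(−0.02888·2) = 405.866 mg/L
C(14) = 103.450 + 28.284 + 374.577 + 377.008 + 407.835 + 213.816 + 405.866 = 1910.835 mg/L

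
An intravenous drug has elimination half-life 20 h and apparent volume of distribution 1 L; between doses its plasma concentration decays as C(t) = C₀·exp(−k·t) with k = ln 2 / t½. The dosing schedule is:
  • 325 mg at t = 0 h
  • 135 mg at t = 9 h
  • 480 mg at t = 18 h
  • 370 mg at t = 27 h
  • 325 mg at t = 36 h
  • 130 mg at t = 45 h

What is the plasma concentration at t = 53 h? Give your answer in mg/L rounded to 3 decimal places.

652.958 mg/L

k = ln 2 / 20 = 0.03466 per h
Dose 1 (325 mg at t=0 h): 325·exp(−0.03466·53) = 51.779 mg/L
Dose 2 (135 mg at t=9 h): 135·exp(−0.03466·44) = 29.381 mg/L
Dose 3 (480 mg at t=18 h): 480·exp(−0.03466·35) = 142.705 mg/L
Dose 4 (370 mg at t=27 h): 370·exp(−0.03466·26) = 150.267 mg/L
Dose 5 (325 mg at t=36 h): 325·exp(−0.03466·17) = 180.305 mg/L
Dose 6 (130 mg at t=45 h): 130·exp(−0.03466·8) = 98.522 mg/L
C(53) = 51.779 + 29.381 + 142.705 + 150.267 + 180.305 + 98.522 = 652.958 mg/L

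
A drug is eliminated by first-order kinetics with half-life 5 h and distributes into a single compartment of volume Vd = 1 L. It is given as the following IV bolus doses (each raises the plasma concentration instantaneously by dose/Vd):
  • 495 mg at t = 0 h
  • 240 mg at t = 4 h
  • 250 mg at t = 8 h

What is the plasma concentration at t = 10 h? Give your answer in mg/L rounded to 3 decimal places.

417.681 mg/L

k = ln 2 / 5 = 0.13863 per h
Dose 1 (495 mg at t=0 h): 495·exp(−0.13863·10) = 123.750 mg/L
Dose 2 (240 mg at t=4 h): 240·exp(−0.13863·6) = 104.466 mg/L
Dose 3 (250 mg at t=8 h): 250·exp(−0.13863·2) = 189.465 mg/L
C(10) = 123.750 + 104.466 + 189.465 = 417.681 mg/L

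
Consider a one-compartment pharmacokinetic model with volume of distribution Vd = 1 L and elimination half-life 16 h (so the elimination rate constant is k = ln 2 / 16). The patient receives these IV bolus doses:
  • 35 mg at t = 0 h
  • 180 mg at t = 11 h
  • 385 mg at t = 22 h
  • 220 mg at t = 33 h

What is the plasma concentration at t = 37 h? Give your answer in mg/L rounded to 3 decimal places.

451.424 mg/L

k = ln 2 / 16 = 0.04332 per h
Dose 1 (35 mg at t=0 h): 35·exp(−0.04332·37) = 7.046 mg/L
Dose 2 (180 mg at t=11 h): 180·exp(−0.04332·26) = 58.358 mg/L
Dose 3 (385 mg at t=22 h): 385·exp(−0.04332·15) = 201.023 mg/L
Dose 4 (220 mg at t=33 h): 220·exp(−0.04332·4) = 184.997 mg/L
C(37) = 7.046 + 58.358 + 201.023 + 184.997 = 451.424 mg/L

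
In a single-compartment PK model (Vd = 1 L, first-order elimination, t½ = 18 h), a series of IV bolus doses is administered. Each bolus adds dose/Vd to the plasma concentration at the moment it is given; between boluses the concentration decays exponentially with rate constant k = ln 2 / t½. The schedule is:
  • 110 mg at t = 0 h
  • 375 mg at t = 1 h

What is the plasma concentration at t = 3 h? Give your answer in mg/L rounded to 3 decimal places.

445.202 mg/L

k = ln 2 / 18 = 0.03851 per h
Dose 1 (110 mg at t=0 h): 110·exp(−0.03851·3) = 97.999 mg/L
Dose 2 (375 mg at t=1 h): 375·exp(−0.03851·2) = 347.203 mg/L
C(3) = 97.999 + 347.203 = 445.202 mg/L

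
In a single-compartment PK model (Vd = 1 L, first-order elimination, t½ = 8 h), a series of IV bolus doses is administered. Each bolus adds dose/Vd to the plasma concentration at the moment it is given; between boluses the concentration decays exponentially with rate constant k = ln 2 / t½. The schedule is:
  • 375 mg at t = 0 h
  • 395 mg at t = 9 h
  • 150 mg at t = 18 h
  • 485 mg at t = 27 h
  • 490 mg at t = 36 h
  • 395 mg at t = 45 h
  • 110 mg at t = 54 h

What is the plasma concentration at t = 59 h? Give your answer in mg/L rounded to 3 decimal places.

k = ln 2 / 8 = 0.08664 per h
Dose 1 (375 mg at t=0 h): 375·exp(−0.08664·59) = 2.259 mg/L
Dose 2 (395 mg at t=9 h): 395·exp(−0.08664·50) = 5.190 mg/L
Dose 3 (150 mg at t=18 h): 150·exp(−0.08664·41) = 4.298 mg/L
Dose 4 (485 mg at t=27 h): 485·exp(−0.08664·32) = 30.312 mg/L
Dose 5 (490 mg at t=36 h): 490·exp(−0.08664·23) = 66.794 mg/L
Dose 6 (395 mg at t=45 h): 395·exp(−0.08664·14) = 117.434 mg/L
Dose 7 (110 mg at t=54 h): 110·exp(−0.08664·5) = 71.326 mg/L
C(59) = 2.259 + 5.190 + 4.298 + 30.312 + 66.794 + 117.434 + 71.326 = 297.614 mg/L

297.614 mg/L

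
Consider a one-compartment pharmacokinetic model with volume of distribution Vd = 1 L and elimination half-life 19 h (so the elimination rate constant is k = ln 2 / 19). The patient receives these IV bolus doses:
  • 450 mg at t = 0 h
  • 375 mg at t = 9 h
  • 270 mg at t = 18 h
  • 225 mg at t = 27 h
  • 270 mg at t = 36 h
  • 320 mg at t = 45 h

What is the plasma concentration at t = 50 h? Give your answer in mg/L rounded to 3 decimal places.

766.546 mg/L

k = ln 2 / 19 = 0.03648 per h
Dose 1 (450 mg at t=0 h): 450·exp(−0.03648·50) = 72.615 mg/L
Dose 2 (375 mg at t=9 h): 375·exp(−0.03648·41) = 84.031 mg/L
Dose 3 (270 mg at t=18 h): 270·exp(−0.03648·32) = 84.017 mg/L
Dose 4 (225 mg at t=27 h): 225·exp(−0.03648·23) = 97.225 mg/L
Dose 5 (270 mg at t=36 h): 270·exp(−0.03648·14) = 162.014 mg/L
Dose 6 (320 mg at t=45 h): 320·exp(−0.03648·5) = 266.644 mg/L
C(50) = 72.615 + 84.031 + 84.017 + 97.225 + 162.014 + 266.644 = 766.546 mg/L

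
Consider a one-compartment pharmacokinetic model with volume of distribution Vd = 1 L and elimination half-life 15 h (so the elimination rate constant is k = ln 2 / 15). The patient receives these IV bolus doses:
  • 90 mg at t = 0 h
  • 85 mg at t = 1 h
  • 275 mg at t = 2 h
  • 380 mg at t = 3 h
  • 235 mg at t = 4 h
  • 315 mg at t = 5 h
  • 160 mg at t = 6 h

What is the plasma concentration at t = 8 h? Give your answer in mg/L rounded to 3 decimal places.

k = ln 2 / 15 = 0.04621 per h
Dose 1 (90 mg at t=0 h): 90·exp(−0.04621·8) = 62.186 mg/L
Dose 2 (85 mg at t=1 h): 85·exp(−0.04621·7) = 61.509 mg/L
Dose 3 (275 mg at t=2 h): 275·exp(−0.04621·6) = 208.411 mg/L
Dose 4 (380 mg at t=3 h): 380·exp(−0.04621·5) = 301.606 mg/L
Dose 5 (235 mg at t=4 h): 235·exp(−0.04621·4) = 195.341 mg/L
Dose 6 (315 mg at t=5 h): 315·exp(−0.04621·3) = 274.223 mg/L
Dose 7 (160 mg at t=6 h): 160·exp(−0.04621·2) = 145.876 mg/L
C(8) = 62.186 + 61.509 + 208.411 + 301.606 + 195.341 + 274.223 + 145.876 = 1249.152 mg/L

1249.152 mg/L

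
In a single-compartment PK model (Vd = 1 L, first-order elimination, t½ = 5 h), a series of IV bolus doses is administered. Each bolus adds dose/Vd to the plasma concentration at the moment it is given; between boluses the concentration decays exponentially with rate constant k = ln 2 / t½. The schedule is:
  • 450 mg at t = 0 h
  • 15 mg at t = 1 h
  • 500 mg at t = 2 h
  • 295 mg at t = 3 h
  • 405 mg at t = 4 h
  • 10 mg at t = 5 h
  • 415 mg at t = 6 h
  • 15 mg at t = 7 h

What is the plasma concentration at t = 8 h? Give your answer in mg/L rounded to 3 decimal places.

k = ln 2 / 5 = 0.13863 per h
Dose 1 (450 mg at t=0 h): 450·exp(−0.13863·8) = 148.445 mg/L
Dose 2 (15 mg at t=1 h): 15·exp(−0.13863·7) = 5.684 mg/L
Dose 3 (500 mg at t=2 h): 500·exp(−0.13863·6) = 217.638 mg/L
Dose 4 (295 mg at t=3 h): 295·exp(−0.13863·5) = 147.500 mg/L
Dose 5 (405 mg at t=4 h): 405·exp(−0.13863·4) = 232.611 mg/L
Dose 6 (10 mg at t=5 h): 10·exp(−0.13863·3) = 6.598 mg/L
Dose 7 (415 mg at t=6 h): 415·exp(−0.13863·2) = 314.511 mg/L
Dose 8 (15 mg at t=7 h): 15·exp(−0.13863·1) = 13.058 mg/L
C(8) = 148.445 + 5.684 + 217.638 + 147.500 + 232.611 + 6.598 + 314.511 + 13.058 = 1086.045 mg/L

1086.045 mg/L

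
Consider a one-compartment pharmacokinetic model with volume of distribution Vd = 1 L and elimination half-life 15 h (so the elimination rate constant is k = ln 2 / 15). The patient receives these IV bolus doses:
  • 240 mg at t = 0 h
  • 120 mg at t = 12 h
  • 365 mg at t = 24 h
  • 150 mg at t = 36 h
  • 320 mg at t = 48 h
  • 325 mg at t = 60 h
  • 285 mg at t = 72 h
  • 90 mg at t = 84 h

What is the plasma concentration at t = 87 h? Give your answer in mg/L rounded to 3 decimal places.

409.089 mg/L

k = ln 2 / 15 = 0.04621 per h
Dose 1 (240 mg at t=0 h): 240·exp(−0.04621·87) = 4.308 mg/L
Dose 2 (120 mg at t=12 h): 120·exp(−0.04621·75) = 3.750 mg/L
Dose 3 (365 mg at t=24 h): 365·exp(−0.04621·63) = 19.859 mg/L
Dose 4 (150 mg at t=36 h): 150·exp(−0.04621·51) = 14.210 mg/L
Dose 5 (320 mg at t=48 h): 320·exp(−0.04621·39) = 52.780 mg/L
Dose 6 (325 mg at t=60 h): 325·exp(−0.04621·27) = 93.332 mg/L
Dose 7 (285 mg at t=72 h): 285·exp(−0.04621·15) = 142.500 mg/L
Dose 8 (90 mg at t=84 h): 90·exp(−0.04621·3) = 78.350 mg/L
C(87) = 4.308 + 3.750 + 19.859 + 14.210 + 52.780 + 93.332 + 142.500 + 78.350 = 409.089 mg/L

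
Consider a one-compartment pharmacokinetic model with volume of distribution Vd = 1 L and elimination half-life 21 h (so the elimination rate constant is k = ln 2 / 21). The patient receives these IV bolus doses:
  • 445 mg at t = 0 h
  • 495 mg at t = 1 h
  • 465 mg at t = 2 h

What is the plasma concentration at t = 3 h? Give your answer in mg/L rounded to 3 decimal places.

k = ln 2 / 21 = 0.03301 per h
Dose 1 (445 mg at t=0 h): 445·exp(−0.03301·3) = 403.047 mg/L
Dose 2 (495 mg at t=1 h): 495·exp(−0.03301·2) = 463.378 mg/L
Dose 3 (465 mg at t=2 h): 465·exp(−0.03301·1) = 449.902 mg/L
C(3) = 403.047 + 463.378 + 449.902 = 1316.328 mg/L

1316.328 mg/L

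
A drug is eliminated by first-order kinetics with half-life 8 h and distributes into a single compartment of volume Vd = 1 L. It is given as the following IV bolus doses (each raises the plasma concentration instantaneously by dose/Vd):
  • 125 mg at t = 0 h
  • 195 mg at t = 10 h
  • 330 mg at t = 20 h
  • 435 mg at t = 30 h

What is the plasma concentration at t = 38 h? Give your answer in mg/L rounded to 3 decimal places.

308.755 mg/L

k = ln 2 / 8 = 0.08664 per h
Dose 1 (125 mg at t=0 h): 125·exp(−0.08664·38) = 4.645 mg/L
Dose 2 (195 mg at t=10 h): 195·exp(−0.08664·28) = 17.236 mg/L
Dose 3 (330 mg at t=20 h): 330·exp(−0.08664·18) = 69.374 mg/L
Dose 4 (435 mg at t=30 h): 435·exp(−0.08664·8) = 217.500 mg/L
C(38) = 4.645 + 17.236 + 69.374 + 217.500 = 308.755 mg/L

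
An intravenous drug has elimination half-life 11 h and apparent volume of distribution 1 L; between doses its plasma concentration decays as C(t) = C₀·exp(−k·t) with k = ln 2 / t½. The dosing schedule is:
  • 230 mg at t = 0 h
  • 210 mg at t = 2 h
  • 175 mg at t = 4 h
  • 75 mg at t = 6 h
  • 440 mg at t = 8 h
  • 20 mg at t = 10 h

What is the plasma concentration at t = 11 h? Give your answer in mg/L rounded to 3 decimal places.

784.407 mg/L

k = ln 2 / 11 = 0.06301 per h
Dose 1 (230 mg at t=0 h): 230·exp(−0.06301·11) = 115.000 mg/L
Dose 2 (210 mg at t=2 h): 210·exp(−0.06301·9) = 119.103 mg/L
Dose 3 (175 mg at t=4 h): 175·exp(−0.06301·7) = 112.583 mg/L
Dose 4 (75 mg at t=6 h): 75·exp(−0.06301·5) = 54.731 mg/L
Dose 5 (440 mg at t=8 h): 440·exp(−0.06301·3) = 364.211 mg/L
Dose 6 (20 mg at t=10 h): 20·exp(−0.06301·1) = 18.779 mg/L
C(11) = 115.000 + 119.103 + 112.583 + 54.731 + 364.211 + 18.779 = 784.407 mg/L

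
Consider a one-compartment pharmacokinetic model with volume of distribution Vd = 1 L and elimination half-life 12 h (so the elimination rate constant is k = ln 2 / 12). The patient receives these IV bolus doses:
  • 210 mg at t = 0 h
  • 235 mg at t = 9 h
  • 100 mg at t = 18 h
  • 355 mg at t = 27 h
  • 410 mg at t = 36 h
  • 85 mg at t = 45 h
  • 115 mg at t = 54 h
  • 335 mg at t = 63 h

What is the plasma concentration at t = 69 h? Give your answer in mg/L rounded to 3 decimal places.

415.308 mg/L

k = ln 2 / 12 = 0.05776 per h
Dose 1 (210 mg at t=0 h): 210·exp(−0.05776·69) = 3.902 mg/L
Dose 2 (235 mg at t=9 h): 235·exp(−0.05776·60) = 7.344 mg/L
Dose 3 (100 mg at t=18 h): 100·exp(−0.05776·51) = 5.256 mg/L
Dose 4 (355 mg at t=27 h): 355·exp(−0.05776·42) = 31.378 mg/L
Dose 5 (410 mg at t=36 h): 410·exp(−0.05776·33) = 60.947 mg/L
Dose 6 (85 mg at t=45 h): 85·exp(−0.05776·24) = 21.250 mg/L
Dose 7 (115 mg at t=54 h): 115·exp(−0.05776·15) = 48.352 mg/L
Dose 8 (335 mg at t=63 h): 335·exp(−0.05776·6) = 236.881 mg/L
C(69) = 3.902 + 7.344 + 5.256 + 31.378 + 60.947 + 21.250 + 48.352 + 236.881 = 415.308 mg/L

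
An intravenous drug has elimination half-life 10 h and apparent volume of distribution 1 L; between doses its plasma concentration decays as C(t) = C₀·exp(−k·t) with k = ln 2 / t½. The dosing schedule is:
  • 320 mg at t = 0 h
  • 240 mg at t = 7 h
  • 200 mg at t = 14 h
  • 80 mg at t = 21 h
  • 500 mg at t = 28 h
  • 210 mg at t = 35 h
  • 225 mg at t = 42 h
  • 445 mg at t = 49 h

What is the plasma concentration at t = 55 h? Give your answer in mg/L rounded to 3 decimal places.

k = ln 2 / 10 = 0.06931 per h
Dose 1 (320 mg at t=0 h): 320·exp(−0.06931·55) = 7.071 mg/L
Dose 2 (240 mg at t=7 h): 240·exp(−0.06931·48) = 8.615 mg/L
Dose 3 (200 mg at t=14 h): 200·exp(−0.06931·41) = 11.663 mg/L
Dose 4 (80 mg at t=21 h): 80·exp(−0.06931·34) = 7.579 mg/L
Dose 5 (500 mg at t=28 h): 500·exp(−0.06931·27) = 76.947 mg/L
Dose 6 (210 mg at t=35 h): 210·exp(−0.06931·20) = 52.500 mg/L
Dose 7 (225 mg at t=42 h): 225·exp(−0.06931·13) = 91.378 mg/L
Dose 8 (445 mg at t=49 h): 445·exp(−0.06931·6) = 293.591 mg/L
C(55) = 7.071 + 8.615 + 11.663 + 7.579 + 76.947 + 52.500 + 91.378 + 293.591 = 549.343 mg/L

549.343 mg/L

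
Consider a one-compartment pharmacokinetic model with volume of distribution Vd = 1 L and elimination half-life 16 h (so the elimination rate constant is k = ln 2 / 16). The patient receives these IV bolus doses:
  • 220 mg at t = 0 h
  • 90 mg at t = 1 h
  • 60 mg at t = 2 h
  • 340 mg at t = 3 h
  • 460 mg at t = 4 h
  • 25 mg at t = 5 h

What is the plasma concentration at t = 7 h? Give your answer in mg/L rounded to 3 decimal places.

k = ln 2 / 16 = 0.04332 per h
Dose 1 (220 mg at t=0 h): 220·exp(−0.04332·7) = 162.451 mg/L
Dose 2 (90 mg at t=1 h): 90·exp(−0.04332·6) = 69.399 mg/L
Dose 3 (60 mg at t=2 h): 60·exp(−0.04332·5) = 48.315 mg/L
Dose 4 (340 mg at t=3 h): 340·exp(−0.04332·4) = 285.905 mg/L
Dose 5 (460 mg at t=4 h): 460·exp(−0.04332·3) = 403.938 mg/L
Dose 6 (25 mg at t=5 h): 25·exp(−0.04332·2) = 22.925 mg/L
C(7) = 162.451 + 69.399 + 48.315 + 285.905 + 403.938 + 22.925 = 992.933 mg/L

992.933 mg/L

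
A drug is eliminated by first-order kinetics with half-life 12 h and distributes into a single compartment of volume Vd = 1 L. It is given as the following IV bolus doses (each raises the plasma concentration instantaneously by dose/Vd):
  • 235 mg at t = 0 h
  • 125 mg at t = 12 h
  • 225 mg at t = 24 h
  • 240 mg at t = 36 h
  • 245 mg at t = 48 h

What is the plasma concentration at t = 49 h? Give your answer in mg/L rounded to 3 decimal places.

426.218 mg/L

k = ln 2 / 12 = 0.05776 per h
Dose 1 (235 mg at t=0 h): 235·exp(−0.05776·49) = 13.863 mg/L
Dose 2 (125 mg at t=12 h): 125·exp(−0.05776·37) = 14.748 mg/L
Dose 3 (225 mg at t=24 h): 225·exp(−0.05776·25) = 53.093 mg/L
Dose 4 (240 mg at t=36 h): 240·exp(−0.05776·13) = 113.265 mg/L
Dose 5 (245 mg at t=48 h): 245·exp(−0.05776·1) = 231.249 mg/L
C(49) = 13.863 + 14.748 + 53.093 + 113.265 + 231.249 = 426.218 mg/L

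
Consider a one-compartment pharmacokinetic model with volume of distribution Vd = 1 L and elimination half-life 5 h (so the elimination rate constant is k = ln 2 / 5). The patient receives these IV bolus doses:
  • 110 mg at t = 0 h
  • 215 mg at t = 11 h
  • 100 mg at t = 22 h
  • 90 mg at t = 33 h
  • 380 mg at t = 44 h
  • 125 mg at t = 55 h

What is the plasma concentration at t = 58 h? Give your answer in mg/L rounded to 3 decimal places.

k = ln 2 / 5 = 0.13863 per h
Dose 1 (110 mg at t=0 h): 110·exp(−0.13863·58) = 0.035 mg/L
Dose 2 (215 mg at t=11 h): 215·exp(−0.13863·47) = 0.318 mg/L
Dose 3 (100 mg at t=22 h): 100·exp(−0.13863·36) = 0.680 mg/L
Dose 4 (90 mg at t=33 h): 90·exp(−0.13863·25) = 2.813 mg/L
Dose 5 (380 mg at t=44 h): 380·exp(−0.13863·14) = 54.563 mg/L
Dose 6 (125 mg at t=55 h): 125·exp(−0.13863·3) = 82.469 mg/L
C(58) = 0.035 + 0.318 + 0.680 + 2.813 + 54.563 + 82.469 = 140.879 mg/L

140.879 mg/L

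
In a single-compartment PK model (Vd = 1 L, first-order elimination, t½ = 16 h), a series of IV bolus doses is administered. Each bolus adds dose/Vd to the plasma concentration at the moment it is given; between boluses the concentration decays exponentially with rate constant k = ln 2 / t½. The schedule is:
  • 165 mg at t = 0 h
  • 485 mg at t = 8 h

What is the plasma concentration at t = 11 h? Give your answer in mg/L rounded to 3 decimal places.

k = ln 2 / 16 = 0.04332 per h
Dose 1 (165 mg at t=0 h): 165·exp(−0.04332·11) = 102.453 mg/L
Dose 2 (485 mg at t=8 h): 485·exp(−0.04332·3) = 425.891 mg/L
C(11) = 102.453 + 425.891 = 528.344 mg/L

528.344 mg/L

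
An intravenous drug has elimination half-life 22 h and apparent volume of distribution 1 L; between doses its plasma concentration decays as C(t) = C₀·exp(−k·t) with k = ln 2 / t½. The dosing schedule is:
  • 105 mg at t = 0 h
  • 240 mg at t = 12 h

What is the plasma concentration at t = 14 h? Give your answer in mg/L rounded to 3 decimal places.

k = ln 2 / 22 = 0.03151 per h
Dose 1 (105 mg at t=0 h): 105·exp(−0.03151·14) = 67.550 mg/L
Dose 2 (240 mg at t=12 h): 240·exp(−0.03151·2) = 225.343 mg/L
C(14) = 67.550 + 225.343 = 292.893 mg/L

292.893 mg/L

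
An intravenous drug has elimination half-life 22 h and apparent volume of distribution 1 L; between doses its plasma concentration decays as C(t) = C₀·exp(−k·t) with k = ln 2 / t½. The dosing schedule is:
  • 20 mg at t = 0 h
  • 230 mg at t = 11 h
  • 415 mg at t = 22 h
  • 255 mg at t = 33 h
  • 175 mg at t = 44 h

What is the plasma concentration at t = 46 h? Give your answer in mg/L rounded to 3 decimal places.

k = ln 2 / 22 = 0.03151 per h
Dose 1 (20 mg at t=0 h): 20·exp(−0.03151·46) = 4.695 mg/L
Dose 2 (230 mg at t=11 h): 230·exp(−0.03151·35) = 76.351 mg/L
Dose 3 (415 mg at t=22 h): 415·exp(−0.03151·24) = 194.828 mg/L
Dose 4 (255 mg at t=33 h): 255·exp(−0.03151·13) = 169.301 mg/L
Dose 5 (175 mg at t=44 h): 175·exp(−0.03151·2) = 164.313 mg/L
C(46) = 4.695 + 76.351 + 194.828 + 169.301 + 164.313 = 609.488 mg/L

609.488 mg/L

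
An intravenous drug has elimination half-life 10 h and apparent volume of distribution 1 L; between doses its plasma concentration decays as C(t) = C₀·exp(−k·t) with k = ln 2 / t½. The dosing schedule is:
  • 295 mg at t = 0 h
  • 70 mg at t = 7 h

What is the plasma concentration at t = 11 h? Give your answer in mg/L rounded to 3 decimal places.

190.672 mg/L

k = ln 2 / 10 = 0.06931 per h
Dose 1 (295 mg at t=0 h): 295·exp(−0.06931·11) = 137.622 mg/L
Dose 2 (70 mg at t=7 h): 70·exp(−0.06931·4) = 53.050 mg/L
C(11) = 137.622 + 53.050 = 190.672 mg/L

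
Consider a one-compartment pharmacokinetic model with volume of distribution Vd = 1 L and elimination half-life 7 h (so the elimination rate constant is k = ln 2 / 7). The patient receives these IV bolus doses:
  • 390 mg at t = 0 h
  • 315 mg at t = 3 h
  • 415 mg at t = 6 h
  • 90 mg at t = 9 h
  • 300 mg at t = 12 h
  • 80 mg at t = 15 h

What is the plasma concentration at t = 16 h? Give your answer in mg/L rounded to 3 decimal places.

k = ln 2 / 7 = 0.09902 per h
Dose 1 (390 mg at t=0 h): 390·exp(−0.09902·16) = 79.983 mg/L
Dose 2 (315 mg at t=3 h): 315·exp(−0.09902·13) = 86.947 mg/L
Dose 3 (415 mg at t=6 h): 415·exp(−0.09902·10) = 154.172 mg/L
Dose 4 (90 mg at t=9 h): 90·exp(−0.09902·7) = 45.000 mg/L
Dose 5 (300 mg at t=12 h): 300·exp(−0.09902·4) = 201.885 mg/L
Dose 6 (80 mg at t=15 h): 80·exp(−0.09902·1) = 72.458 mg/L
C(16) = 79.983 + 86.947 + 154.172 + 45.000 + 201.885 + 72.458 = 640.445 mg/L

640.445 mg/L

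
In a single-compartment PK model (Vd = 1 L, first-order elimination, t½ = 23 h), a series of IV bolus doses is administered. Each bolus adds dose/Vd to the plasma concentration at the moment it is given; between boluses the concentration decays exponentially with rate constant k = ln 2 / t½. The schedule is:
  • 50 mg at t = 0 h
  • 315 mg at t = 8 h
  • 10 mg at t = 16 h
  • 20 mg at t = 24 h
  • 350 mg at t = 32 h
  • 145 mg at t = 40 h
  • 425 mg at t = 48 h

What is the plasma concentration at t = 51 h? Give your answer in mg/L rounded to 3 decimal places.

k = ln 2 / 23 = 0.03014 per h
Dose 1 (50 mg at t=0 h): 50·exp(−0.03014·51) = 10.751 mg/L
Dose 2 (315 mg at t=8 h): 315·exp(−0.03014·43) = 86.202 mg/L
Dose 3 (10 mg at t=16 h): 10·exp(−0.03014·35) = 3.483 mg/L
Dose 4 (20 mg at t=24 h): 20·exp(−0.03014·27) = 8.864 mg/L
Dose 5 (350 mg at t=32 h): 350·exp(−0.03014·19) = 197.420 mg/L
Dose 6 (145 mg at t=40 h): 145·exp(−0.03014·11) = 104.087 mg/L
Dose 7 (425 mg at t=48 h): 425·exp(−0.03014·3) = 388.261 mg/L
C(51) = 10.751 + 86.202 + 3.483 + 8.864 + 197.420 + 104.087 + 388.261 = 799.069 mg/L

799.069 mg/L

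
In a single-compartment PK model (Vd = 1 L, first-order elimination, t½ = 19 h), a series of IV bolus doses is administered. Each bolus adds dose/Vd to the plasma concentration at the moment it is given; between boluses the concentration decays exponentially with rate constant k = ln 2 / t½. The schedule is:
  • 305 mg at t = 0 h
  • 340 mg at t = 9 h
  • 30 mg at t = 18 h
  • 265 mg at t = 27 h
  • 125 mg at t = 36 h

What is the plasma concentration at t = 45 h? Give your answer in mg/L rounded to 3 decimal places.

389.141 mg/L

k = ln 2 / 19 = 0.03648 per h
Dose 1 (305 mg at t=0 h): 305·exp(−0.03648·45) = 59.066 mg/L
Dose 2 (340 mg at t=9 h): 340·exp(−0.03648·36) = 91.434 mg/L
Dose 3 (30 mg at t=18 h): 30·exp(−0.03648·27) = 11.203 mg/L
Dose 4 (265 mg at t=27 h): 265·exp(−0.03648·18) = 137.423 mg/L
Dose 5 (125 mg at t=36 h): 125·exp(−0.03648·9) = 90.015 mg/L
C(45) = 59.066 + 91.434 + 11.203 + 137.423 + 90.015 = 389.141 mg/L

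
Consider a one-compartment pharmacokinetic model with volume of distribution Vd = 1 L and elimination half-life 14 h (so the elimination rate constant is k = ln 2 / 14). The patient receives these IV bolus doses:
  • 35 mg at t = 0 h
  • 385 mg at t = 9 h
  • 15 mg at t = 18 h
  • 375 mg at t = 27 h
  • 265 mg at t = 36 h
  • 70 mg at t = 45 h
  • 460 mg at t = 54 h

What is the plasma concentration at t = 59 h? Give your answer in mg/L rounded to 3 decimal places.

592.133 mg/L

k = ln 2 / 14 = 0.04951 per h
Dose 1 (35 mg at t=0 h): 35·exp(−0.04951·59) = 1.886 mg/L
Dose 2 (385 mg at t=9 h): 385·exp(−0.04951·50) = 32.386 mg/L
Dose 3 (15 mg at t=18 h): 15·exp(−0.04951·41) = 1.970 mg/L
Dose 4 (375 mg at t=27 h): 375·exp(−0.04951·32) = 76.906 mg/L
Dose 5 (265 mg at t=36 h): 265·exp(−0.04951·23) = 84.859 mg/L
Dose 6 (70 mg at t=45 h): 70·exp(−0.04951·14) = 35.000 mg/L
Dose 7 (460 mg at t=54 h): 460·exp(−0.04951·5) = 359.126 mg/L
C(59) = 1.886 + 32.386 + 1.970 + 76.906 + 84.859 + 35.000 + 359.126 = 592.133 mg/L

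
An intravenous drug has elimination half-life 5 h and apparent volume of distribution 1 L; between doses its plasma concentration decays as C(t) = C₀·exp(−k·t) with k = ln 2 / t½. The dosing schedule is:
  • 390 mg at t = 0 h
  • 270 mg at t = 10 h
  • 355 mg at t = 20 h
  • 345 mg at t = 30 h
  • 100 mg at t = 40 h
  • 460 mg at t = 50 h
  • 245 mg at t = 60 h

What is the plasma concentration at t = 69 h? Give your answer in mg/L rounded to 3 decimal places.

107.227 mg/L

k = ln 2 / 5 = 0.13863 per h
Dose 1 (390 mg at t=0 h): 390·exp(−0.13863·69) = 0.027 mg/L
Dose 2 (270 mg at t=10 h): 270·exp(−0.13863·59) = 0.076 mg/L
Dose 3 (355 mg at t=20 h): 355·exp(−0.13863·49) = 0.398 mg/L
Dose 4 (345 mg at t=30 h): 345·exp(−0.13863·39) = 1.548 mg/L
Dose 5 (100 mg at t=40 h): 100·exp(−0.13863·29) = 1.795 mg/L
Dose 6 (460 mg at t=50 h): 460·exp(−0.13863·19) = 33.025 mg/L
Dose 7 (245 mg at t=60 h): 245·exp(−0.13863·9) = 70.358 mg/L
C(69) = 0.027 + 0.076 + 0.398 + 1.548 + 1.795 + 33.025 + 70.358 = 107.227 mg/L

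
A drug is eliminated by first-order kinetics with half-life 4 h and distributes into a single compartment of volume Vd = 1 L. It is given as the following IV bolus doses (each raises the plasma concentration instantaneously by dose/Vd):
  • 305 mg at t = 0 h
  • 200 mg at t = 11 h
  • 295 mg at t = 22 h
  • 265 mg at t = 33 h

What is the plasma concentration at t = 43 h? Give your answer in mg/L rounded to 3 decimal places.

k = ln 2 / 4 = 0.17329 per h
Dose 1 (305 mg at t=0 h): 305·exp(−0.17329·43) = 0.177 mg/L
Dose 2 (200 mg at t=11 h): 200·exp(−0.17329·32) = 0.781 mg/L
Dose 3 (295 mg at t=22 h): 295·exp(−0.17329·21) = 7.752 mg/L
Dose 4 (265 mg at t=33 h): 265·exp(−0.17329·10) = 46.846 mg/L
C(43) = 0.177 + 0.781 + 7.752 + 46.846 = 55.556 mg/L

55.556 mg/L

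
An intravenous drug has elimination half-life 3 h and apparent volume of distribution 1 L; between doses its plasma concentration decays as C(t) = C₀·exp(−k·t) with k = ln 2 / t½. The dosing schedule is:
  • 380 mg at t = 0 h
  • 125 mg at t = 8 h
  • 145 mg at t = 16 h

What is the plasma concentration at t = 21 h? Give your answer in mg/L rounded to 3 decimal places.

k = ln 2 / 3 = 0.23105 per h
Dose 1 (380 mg at t=0 h): 380·exp(−0.23105·21) = 2.969 mg/L
Dose 2 (125 mg at t=8 h): 125·exp(−0.23105·13) = 6.201 mg/L
Dose 3 (145 mg at t=16 h): 145·exp(−0.23105·5) = 45.672 mg/L
C(21) = 2.969 + 6.201 + 45.672 = 54.842 mg/L

54.842 mg/L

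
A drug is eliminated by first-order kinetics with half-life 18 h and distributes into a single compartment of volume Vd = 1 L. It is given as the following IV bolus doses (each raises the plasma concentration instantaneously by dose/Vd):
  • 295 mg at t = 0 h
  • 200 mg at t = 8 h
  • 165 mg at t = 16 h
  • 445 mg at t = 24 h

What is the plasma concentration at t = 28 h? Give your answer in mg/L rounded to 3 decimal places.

678.363 mg/L

k = ln 2 / 18 = 0.03851 per h
Dose 1 (295 mg at t=0 h): 295·exp(−0.03851·28) = 100.358 mg/L
Dose 2 (200 mg at t=8 h): 200·exp(−0.03851·20) = 92.587 mg/L
Dose 3 (165 mg at t=16 h): 165·exp(−0.03851·12) = 103.943 mg/L
Dose 4 (445 mg at t=24 h): 445·exp(−0.03851·4) = 381.474 mg/L
C(28) = 100.358 + 92.587 + 103.943 + 381.474 = 678.363 mg/L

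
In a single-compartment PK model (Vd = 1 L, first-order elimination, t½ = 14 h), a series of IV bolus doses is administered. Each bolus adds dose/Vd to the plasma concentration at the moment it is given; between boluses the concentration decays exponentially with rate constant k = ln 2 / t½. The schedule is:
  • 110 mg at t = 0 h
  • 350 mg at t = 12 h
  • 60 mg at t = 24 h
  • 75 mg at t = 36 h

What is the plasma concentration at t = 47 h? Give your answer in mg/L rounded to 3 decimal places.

k = ln 2 / 14 = 0.04951 per h
Dose 1 (110 mg at t=0 h): 110·exp(−0.04951·47) = 10.735 mg/L
Dose 2 (350 mg at t=12 h): 350·exp(−0.04951·35) = 61.872 mg/L
Dose 3 (60 mg at t=24 h): 60·exp(−0.04951·23) = 19.213 mg/L
Dose 4 (75 mg at t=36 h): 75·exp(−0.04951·11) = 43.505 mg/L
C(47) = 10.735 + 61.872 + 19.213 + 43.505 = 135.325 mg/L

135.325 mg/L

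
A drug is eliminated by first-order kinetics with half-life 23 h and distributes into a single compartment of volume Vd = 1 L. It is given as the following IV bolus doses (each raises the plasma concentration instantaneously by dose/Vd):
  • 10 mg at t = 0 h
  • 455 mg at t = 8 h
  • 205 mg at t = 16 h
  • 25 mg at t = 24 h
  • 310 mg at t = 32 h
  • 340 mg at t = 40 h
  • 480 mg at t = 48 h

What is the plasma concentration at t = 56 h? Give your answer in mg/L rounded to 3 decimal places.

917.377 mg/L

k = ln 2 / 23 = 0.03014 per h
Dose 1 (10 mg at t=0 h): 10·exp(−0.03014·56) = 1.850 mg/L
Dose 2 (455 mg at t=8 h): 455·exp(−0.03014·48) = 107.096 mg/L
Dose 3 (205 mg at t=16 h): 205·exp(−0.03014·40) = 61.408 mg/L
Dose 4 (25 mg at t=24 h): 25·exp(−0.03014·32) = 9.530 mg/L
Dose 5 (310 mg at t=32 h): 310·exp(−0.03014·24) = 150.398 mg/L
Dose 6 (340 mg at t=40 h): 340·exp(−0.03014·16) = 209.926 mg/L
Dose 7 (480 mg at t=48 h): 480·exp(−0.03014·8) = 377.168 mg/L
C(56) = 1.850 + 107.096 + 61.408 + 9.530 + 150.398 + 209.926 + 377.168 = 917.377 mg/L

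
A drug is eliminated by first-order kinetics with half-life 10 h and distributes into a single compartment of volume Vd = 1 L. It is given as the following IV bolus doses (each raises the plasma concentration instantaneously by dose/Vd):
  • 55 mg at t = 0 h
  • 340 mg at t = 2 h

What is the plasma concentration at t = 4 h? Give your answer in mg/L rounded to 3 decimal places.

k = ln 2 / 10 = 0.06931 per h
Dose 1 (55 mg at t=0 h): 55·exp(−0.06931·4) = 41.682 mg/L
Dose 2 (340 mg at t=2 h): 340·exp(−0.06931·2) = 295.987 mg/L
C(4) = 41.682 + 295.987 = 337.669 mg/L

337.669 mg/L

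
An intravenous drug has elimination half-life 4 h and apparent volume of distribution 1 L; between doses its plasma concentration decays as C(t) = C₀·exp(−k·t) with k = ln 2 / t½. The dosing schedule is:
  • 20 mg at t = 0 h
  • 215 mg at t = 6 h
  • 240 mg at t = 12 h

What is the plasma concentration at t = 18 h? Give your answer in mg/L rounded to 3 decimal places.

k = ln 2 / 4 = 0.17329 per h
Dose 1 (20 mg at t=0 h): 20·exp(−0.17329·18) = 0.884 mg/L
Dose 2 (215 mg at t=6 h): 215·exp(−0.17329·12) = 26.875 mg/L
Dose 3 (240 mg at t=12 h): 240·exp(−0.17329·6) = 84.853 mg/L
C(18) = 0.884 + 26.875 + 84.853 = 112.612 mg/L

112.612 mg/L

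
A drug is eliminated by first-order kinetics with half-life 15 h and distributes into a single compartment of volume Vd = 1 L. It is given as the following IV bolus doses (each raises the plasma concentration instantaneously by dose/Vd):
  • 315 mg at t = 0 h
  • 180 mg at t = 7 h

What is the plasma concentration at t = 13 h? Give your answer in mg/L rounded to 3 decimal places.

k = ln 2 / 15 = 0.04621 per h
Dose 1 (315 mg at t=0 h): 315·exp(−0.04621·13) = 172.750 mg/L
Dose 2 (180 mg at t=7 h): 180·exp(−0.04621·6) = 136.414 mg/L
C(13) = 172.750 + 136.414 = 309.164 mg/L

309.164 mg/L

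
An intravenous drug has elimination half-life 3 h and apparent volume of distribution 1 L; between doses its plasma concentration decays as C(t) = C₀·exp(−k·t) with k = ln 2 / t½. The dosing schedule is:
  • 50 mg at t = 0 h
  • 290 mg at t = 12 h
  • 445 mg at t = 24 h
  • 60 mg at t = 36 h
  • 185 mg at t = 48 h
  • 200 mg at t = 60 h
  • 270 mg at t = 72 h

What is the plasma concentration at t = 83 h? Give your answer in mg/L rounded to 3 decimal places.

k = ln 2 / 3 = 0.23105 per h
Dose 1 (50 mg at t=0 h): 50·exp(−0.23105·83) = 0.000 mg/L
Dose 2 (290 mg at t=12 h): 290·exp(−0.23105·71) = 0.000 mg/L
Dose 3 (445 mg at t=24 h): 445·exp(−0.23105·59) = 0.001 mg/L
Dose 4 (60 mg at t=36 h): 60·exp(−0.23105·47) = 0.001 mg/L
Dose 5 (185 mg at t=48 h): 185·exp(−0.23105·35) = 0.057 mg/L
Dose 6 (200 mg at t=60 h): 200·exp(−0.23105·23) = 0.984 mg/L
Dose 7 (270 mg at t=72 h): 270·exp(−0.23105·11) = 21.261 mg/L
C(83) = 0.000 + 0.000 + 0.001 + 0.001 + 0.057 + 0.984 + 21.261 = 22.304 mg/L

22.304 mg/L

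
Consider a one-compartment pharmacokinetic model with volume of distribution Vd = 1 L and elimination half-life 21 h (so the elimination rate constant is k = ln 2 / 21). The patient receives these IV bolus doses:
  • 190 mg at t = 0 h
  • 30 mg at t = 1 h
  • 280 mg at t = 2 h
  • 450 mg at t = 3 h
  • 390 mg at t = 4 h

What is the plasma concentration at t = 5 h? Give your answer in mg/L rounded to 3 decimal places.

k = ln 2 / 21 = 0.03301 per h
Dose 1 (190 mg at t=0 h): 190·exp(−0.03301·5) = 161.094 mg/L
Dose 2 (30 mg at t=1 h): 30·exp(−0.03301·4) = 26.289 mg/L
Dose 3 (280 mg at t=2 h): 280·exp(−0.03301·3) = 253.603 mg/L
Dose 4 (450 mg at t=3 h): 450·exp(−0.03301·2) = 421.253 mg/L
Dose 5 (390 mg at t=4 h): 390·exp(−0.03301·1) = 377.337 mg/L
C(5) = 161.094 + 26.289 + 253.603 + 421.253 + 377.337 = 1239.577 mg/L

1239.577 mg/L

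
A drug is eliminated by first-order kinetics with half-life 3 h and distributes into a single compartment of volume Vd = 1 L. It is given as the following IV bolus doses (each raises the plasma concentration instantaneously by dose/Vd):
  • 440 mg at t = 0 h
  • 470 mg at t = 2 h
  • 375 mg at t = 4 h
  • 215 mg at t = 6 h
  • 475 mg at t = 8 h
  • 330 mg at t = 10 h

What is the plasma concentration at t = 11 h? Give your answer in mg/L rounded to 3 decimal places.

k = ln 2 / 3 = 0.23105 per h
Dose 1 (440 mg at t=0 h): 440·exp(−0.23105·11) = 34.648 mg/L
Dose 2 (470 mg at t=2 h): 470·exp(−0.23105·9) = 58.750 mg/L
Dose 3 (375 mg at t=4 h): 375·exp(−0.23105·7) = 74.409 mg/L
Dose 4 (215 mg at t=6 h): 215·exp(−0.23105·5) = 67.721 mg/L
Dose 5 (475 mg at t=8 h): 475·exp(−0.23105·3) = 237.500 mg/L
Dose 6 (330 mg at t=10 h): 330·exp(−0.23105·1) = 261.921 mg/L
C(11) = 34.648 + 58.750 + 74.409 + 67.721 + 237.500 + 261.921 = 734.949 mg/L

734.949 mg/L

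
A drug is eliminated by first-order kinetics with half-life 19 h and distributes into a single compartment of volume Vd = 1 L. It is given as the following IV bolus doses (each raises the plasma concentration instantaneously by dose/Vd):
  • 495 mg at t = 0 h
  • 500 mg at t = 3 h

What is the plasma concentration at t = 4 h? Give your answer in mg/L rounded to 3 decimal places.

k = ln 2 / 19 = 0.03648 per h
Dose 1 (495 mg at t=0 h): 495·exp(−0.03648·4) = 427.790 mg/L
Dose 2 (500 mg at t=3 h): 500·exp(−0.03648·1) = 482.088 mg/L
C(4) = 427.790 + 482.088 = 909.878 mg/L

909.878 mg/L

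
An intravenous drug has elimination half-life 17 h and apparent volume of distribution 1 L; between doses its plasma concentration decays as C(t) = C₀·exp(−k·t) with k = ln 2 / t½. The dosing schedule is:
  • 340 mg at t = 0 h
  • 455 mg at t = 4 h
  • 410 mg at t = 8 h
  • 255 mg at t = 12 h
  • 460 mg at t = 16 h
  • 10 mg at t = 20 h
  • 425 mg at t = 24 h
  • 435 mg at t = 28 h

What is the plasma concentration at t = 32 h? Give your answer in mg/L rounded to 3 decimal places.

1426.368 mg/L

k = ln 2 / 17 = 0.04077 per h
Dose 1 (340 mg at t=0 h): 340·exp(−0.04077·32) = 92.222 mg/L
Dose 2 (455 mg at t=4 h): 455·exp(−0.04077·28) = 145.277 mg/L
Dose 3 (410 mg at t=8 h): 410·exp(−0.04077·24) = 154.099 mg/L
Dose 4 (255 mg at t=12 h): 255·exp(−0.04077·20) = 112.820 mg/L
Dose 5 (460 mg at t=16 h): 460·exp(−0.04077·16) = 239.572 mg/L
Dose 6 (10 mg at t=20 h): 10·exp(−0.04077·12) = 6.131 mg/L
Dose 7 (425 mg at t=24 h): 425·exp(−0.04077·8) = 306.710 mg/L
Dose 8 (435 mg at t=28 h): 435·exp(−0.04077·4) = 369.538 mg/L
C(32) = 92.222 + 145.277 + 154.099 + 112.820 + 239.572 + 6.131 + 306.710 + 369.538 = 1426.368 mg/L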